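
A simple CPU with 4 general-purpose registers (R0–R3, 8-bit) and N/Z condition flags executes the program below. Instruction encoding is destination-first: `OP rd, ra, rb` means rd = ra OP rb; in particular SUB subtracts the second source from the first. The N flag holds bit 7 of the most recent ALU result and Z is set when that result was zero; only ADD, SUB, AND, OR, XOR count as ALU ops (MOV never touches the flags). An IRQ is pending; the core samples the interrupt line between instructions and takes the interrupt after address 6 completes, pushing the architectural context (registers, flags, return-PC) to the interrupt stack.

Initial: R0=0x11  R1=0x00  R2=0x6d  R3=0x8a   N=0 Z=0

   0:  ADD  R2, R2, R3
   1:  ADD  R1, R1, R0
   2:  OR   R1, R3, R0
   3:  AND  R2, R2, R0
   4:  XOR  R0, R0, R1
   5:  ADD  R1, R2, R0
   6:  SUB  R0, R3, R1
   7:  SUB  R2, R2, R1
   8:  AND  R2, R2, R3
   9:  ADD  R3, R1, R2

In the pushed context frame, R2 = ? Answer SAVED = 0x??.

after  0: R0=0x11 R1=0x00 R2=0xf7 R3=0x8a  N=1 Z=0
after  1: R0=0x11 R1=0x11 R2=0xf7 R3=0x8a  N=0 Z=0
after  2: R0=0x11 R1=0x9b R2=0xf7 R3=0x8a  N=1 Z=0
after  3: R0=0x11 R1=0x9b R2=0x11 R3=0x8a  N=0 Z=0
after  4: R0=0x8a R1=0x9b R2=0x11 R3=0x8a  N=1 Z=0
after  5: R0=0x8a R1=0x9b R2=0x11 R3=0x8a  N=1 Z=0
after  6: R0=0xef R1=0x9b R2=0x11 R3=0x8a  N=1 Z=0
-- IRQ taken; context saved, return-PC = 7 --

SAVED = 0x11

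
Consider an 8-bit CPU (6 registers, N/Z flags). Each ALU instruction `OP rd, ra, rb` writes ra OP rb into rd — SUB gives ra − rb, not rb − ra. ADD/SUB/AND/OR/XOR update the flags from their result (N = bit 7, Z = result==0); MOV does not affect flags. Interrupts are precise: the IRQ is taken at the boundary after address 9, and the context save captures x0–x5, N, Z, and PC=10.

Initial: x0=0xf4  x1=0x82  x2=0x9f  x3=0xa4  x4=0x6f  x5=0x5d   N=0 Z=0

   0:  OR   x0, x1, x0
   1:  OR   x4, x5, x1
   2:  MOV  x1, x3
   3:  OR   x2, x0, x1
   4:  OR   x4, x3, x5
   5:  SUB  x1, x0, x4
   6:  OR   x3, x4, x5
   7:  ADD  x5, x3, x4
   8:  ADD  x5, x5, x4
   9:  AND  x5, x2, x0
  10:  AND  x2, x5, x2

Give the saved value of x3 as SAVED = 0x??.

SAVED = 0xfd

after  0: x0=0xf6 x1=0x82 x2=0x9f x3=0xa4 x4=0x6f x5=0x5d  N=1 Z=0
after  1: x0=0xf6 x1=0x82 x2=0x9f x3=0xa4 x4=0xdf x5=0x5d  N=1 Z=0
after  2: x0=0xf6 x1=0xa4 x2=0x9f x3=0xa4 x4=0xdf x5=0x5d  N=1 Z=0
after  3: x0=0xf6 x1=0xa4 x2=0xf6 x3=0xa4 x4=0xdf x5=0x5d  N=1 Z=0
after  4: x0=0xf6 x1=0xa4 x2=0xf6 x3=0xa4 x4=0xfd x5=0x5d  N=1 Z=0
after  5: x0=0xf6 x1=0xf9 x2=0xf6 x3=0xa4 x4=0xfd x5=0x5d  N=1 Z=0
after  6: x0=0xf6 x1=0xf9 x2=0xf6 x3=0xfd x4=0xfd x5=0x5d  N=1 Z=0
after  7: x0=0xf6 x1=0xf9 x2=0xf6 x3=0xfd x4=0xfd x5=0xfa  N=1 Z=0
after  8: x0=0xf6 x1=0xf9 x2=0xf6 x3=0xfd x4=0xfd x5=0xf7  N=1 Z=0
after  9: x0=0xf6 x1=0xf9 x2=0xf6 x3=0xfd x4=0xfd x5=0xf6  N=1 Z=0
-- IRQ taken; context saved, return-PC = 10 --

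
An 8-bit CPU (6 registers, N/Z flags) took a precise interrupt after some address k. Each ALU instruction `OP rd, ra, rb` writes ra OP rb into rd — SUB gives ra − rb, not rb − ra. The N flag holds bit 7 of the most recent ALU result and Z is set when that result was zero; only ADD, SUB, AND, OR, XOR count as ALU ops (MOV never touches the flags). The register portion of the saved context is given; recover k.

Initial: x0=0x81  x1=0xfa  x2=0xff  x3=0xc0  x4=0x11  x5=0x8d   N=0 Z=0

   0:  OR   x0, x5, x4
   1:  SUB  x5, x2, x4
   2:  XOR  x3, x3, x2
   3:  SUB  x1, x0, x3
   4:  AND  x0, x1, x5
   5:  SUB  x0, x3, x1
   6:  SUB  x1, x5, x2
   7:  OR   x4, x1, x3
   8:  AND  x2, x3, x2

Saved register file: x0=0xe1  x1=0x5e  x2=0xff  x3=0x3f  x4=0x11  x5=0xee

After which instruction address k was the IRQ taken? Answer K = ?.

after  0: x0=0x9d x1=0xfa x2=0xff x3=0xc0 x4=0x11 x5=0x8d  N=1 Z=0
after  1: x0=0x9d x1=0xfa x2=0xff x3=0xc0 x4=0x11 x5=0xee  N=1 Z=0
after  2: x0=0x9d x1=0xfa x2=0xff x3=0x3f x4=0x11 x5=0xee  N=0 Z=0
after  3: x0=0x9d x1=0x5e x2=0xff x3=0x3f x4=0x11 x5=0xee  N=0 Z=0
after  4: x0=0x4e x1=0x5e x2=0xff x3=0x3f x4=0x11 x5=0xee  N=0 Z=0
after  5: x0=0xe1 x1=0x5e x2=0xff x3=0x3f x4=0x11 x5=0xee  N=1 Z=0
-- IRQ taken; context saved, return-PC = 6 --

K = 5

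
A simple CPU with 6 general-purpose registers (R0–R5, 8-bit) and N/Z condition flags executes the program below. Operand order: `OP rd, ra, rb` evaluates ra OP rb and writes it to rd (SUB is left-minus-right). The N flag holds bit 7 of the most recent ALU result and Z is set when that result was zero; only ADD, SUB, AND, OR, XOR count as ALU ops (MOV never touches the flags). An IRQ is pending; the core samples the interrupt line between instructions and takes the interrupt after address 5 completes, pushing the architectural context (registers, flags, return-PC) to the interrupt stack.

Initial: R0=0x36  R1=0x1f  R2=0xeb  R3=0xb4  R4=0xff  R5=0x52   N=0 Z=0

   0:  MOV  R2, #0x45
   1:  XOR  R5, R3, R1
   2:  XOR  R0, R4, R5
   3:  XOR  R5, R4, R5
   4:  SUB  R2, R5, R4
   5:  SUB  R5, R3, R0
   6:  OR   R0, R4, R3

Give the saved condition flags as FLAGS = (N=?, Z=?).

after  0: R0=0x36 R1=0x1f R2=0x45 R3=0xb4 R4=0xff R5=0x52  N=0 Z=0
after  1: R0=0x36 R1=0x1f R2=0x45 R3=0xb4 R4=0xff R5=0xab  N=1 Z=0
after  2: R0=0x54 R1=0x1f R2=0x45 R3=0xb4 R4=0xff R5=0xab  N=0 Z=0
after  3: R0=0x54 R1=0x1f R2=0x45 R3=0xb4 R4=0xff R5=0x54  N=0 Z=0
after  4: R0=0x54 R1=0x1f R2=0x55 R3=0xb4 R4=0xff R5=0x54  N=0 Z=0
after  5: R0=0x54 R1=0x1f R2=0x55 R3=0xb4 R4=0xff R5=0x60  N=0 Z=0
-- IRQ taken; context saved, return-PC = 6 --

FLAGS = (N=0, Z=0)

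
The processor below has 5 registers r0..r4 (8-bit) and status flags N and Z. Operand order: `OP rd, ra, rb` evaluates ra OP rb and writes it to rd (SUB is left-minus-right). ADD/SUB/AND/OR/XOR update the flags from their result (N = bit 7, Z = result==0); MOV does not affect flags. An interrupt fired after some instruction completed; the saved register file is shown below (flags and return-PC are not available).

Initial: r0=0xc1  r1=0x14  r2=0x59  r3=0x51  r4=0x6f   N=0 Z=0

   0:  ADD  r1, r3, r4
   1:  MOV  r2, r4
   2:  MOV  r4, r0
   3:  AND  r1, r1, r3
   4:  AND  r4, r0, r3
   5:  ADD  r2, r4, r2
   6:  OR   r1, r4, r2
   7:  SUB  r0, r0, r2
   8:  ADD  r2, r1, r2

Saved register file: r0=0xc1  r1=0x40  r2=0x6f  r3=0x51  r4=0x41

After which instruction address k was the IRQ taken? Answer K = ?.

after  0: r0=0xc1 r1=0xc0 r2=0x59 r3=0x51 r4=0x6f  N=1 Z=0
after  1: r0=0xc1 r1=0xc0 r2=0x6f r3=0x51 r4=0x6f  N=1 Z=0
after  2: r0=0xc1 r1=0xc0 r2=0x6f r3=0x51 r4=0xc1  N=1 Z=0
after  3: r0=0xc1 r1=0x40 r2=0x6f r3=0x51 r4=0xc1  N=0 Z=0
after  4: r0=0xc1 r1=0x40 r2=0x6f r3=0x51 r4=0x41  N=0 Z=0
-- IRQ taken; context saved, return-PC = 5 --

K = 4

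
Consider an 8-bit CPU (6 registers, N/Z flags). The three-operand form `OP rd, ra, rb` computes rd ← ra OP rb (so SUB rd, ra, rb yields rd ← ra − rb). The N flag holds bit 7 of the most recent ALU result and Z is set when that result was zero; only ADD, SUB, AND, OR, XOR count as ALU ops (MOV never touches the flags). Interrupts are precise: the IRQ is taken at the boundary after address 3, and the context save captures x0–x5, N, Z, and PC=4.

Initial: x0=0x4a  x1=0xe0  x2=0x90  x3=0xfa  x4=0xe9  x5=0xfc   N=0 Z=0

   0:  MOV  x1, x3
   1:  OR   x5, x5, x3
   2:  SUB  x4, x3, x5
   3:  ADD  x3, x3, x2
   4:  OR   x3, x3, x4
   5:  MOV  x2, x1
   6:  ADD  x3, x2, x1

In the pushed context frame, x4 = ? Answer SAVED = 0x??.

after  0: x0=0x4a x1=0xfa x2=0x90 x3=0xfa x4=0xe9 x5=0xfc  N=0 Z=0
after  1: x0=0x4a x1=0xfa x2=0x90 x3=0xfa x4=0xe9 x5=0xfe  N=1 Z=0
after  2: x0=0x4a x1=0xfa x2=0x90 x3=0xfa x4=0xfc x5=0xfe  N=1 Z=0
after  3: x0=0x4a x1=0xfa x2=0x90 x3=0x8a x4=0xfc x5=0xfe  N=1 Z=0
-- IRQ taken; context saved, return-PC = 4 --

SAVED = 0xfc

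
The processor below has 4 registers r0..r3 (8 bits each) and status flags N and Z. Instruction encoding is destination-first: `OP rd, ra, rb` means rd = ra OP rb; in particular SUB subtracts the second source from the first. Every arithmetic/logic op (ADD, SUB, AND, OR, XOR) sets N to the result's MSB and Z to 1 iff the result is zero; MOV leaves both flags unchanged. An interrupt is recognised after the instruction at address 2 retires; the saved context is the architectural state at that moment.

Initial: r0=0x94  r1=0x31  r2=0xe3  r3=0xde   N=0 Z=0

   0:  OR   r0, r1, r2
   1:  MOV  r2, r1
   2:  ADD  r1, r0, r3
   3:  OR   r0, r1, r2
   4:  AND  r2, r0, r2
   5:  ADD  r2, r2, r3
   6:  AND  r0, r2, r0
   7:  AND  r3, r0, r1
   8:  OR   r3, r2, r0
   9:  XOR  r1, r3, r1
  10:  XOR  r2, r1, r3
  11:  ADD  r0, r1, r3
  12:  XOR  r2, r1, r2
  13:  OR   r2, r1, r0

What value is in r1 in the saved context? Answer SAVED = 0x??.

after  0: r0=0xf3 r1=0x31 r2=0xe3 r3=0xde  N=1 Z=0
after  1: r0=0xf3 r1=0x31 r2=0x31 r3=0xde  N=1 Z=0
after  2: r0=0xf3 r1=0xd1 r2=0x31 r3=0xde  N=1 Z=0
-- IRQ taken; context saved, return-PC = 3 --

SAVED = 0xd1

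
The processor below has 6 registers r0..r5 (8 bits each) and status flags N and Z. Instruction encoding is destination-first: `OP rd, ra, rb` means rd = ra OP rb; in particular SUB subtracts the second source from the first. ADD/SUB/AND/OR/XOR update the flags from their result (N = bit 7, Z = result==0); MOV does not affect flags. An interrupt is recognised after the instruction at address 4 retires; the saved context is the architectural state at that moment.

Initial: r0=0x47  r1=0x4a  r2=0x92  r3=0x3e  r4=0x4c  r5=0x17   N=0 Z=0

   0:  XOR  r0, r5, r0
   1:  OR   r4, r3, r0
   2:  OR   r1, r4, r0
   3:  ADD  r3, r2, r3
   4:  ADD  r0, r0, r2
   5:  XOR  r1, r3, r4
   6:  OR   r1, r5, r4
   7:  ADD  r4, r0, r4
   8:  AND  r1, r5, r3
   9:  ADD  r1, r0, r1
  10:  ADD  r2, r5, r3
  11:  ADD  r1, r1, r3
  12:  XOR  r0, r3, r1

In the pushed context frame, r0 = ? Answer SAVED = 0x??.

after  0: r0=0x50 r1=0x4a r2=0x92 r3=0x3e r4=0x4c r5=0x17  N=0 Z=0
after  1: r0=0x50 r1=0x4a r2=0x92 r3=0x3e r4=0x7e r5=0x17  N=0 Z=0
after  2: r0=0x50 r1=0x7e r2=0x92 r3=0x3e r4=0x7e r5=0x17  N=0 Z=0
after  3: r0=0x50 r1=0x7e r2=0x92 r3=0xd0 r4=0x7e r5=0x17  N=1 Z=0
after  4: r0=0xe2 r1=0x7e r2=0x92 r3=0xd0 r4=0x7e r5=0x17  N=1 Z=0
-- IRQ taken; context saved, return-PC = 5 --

SAVED = 0xe2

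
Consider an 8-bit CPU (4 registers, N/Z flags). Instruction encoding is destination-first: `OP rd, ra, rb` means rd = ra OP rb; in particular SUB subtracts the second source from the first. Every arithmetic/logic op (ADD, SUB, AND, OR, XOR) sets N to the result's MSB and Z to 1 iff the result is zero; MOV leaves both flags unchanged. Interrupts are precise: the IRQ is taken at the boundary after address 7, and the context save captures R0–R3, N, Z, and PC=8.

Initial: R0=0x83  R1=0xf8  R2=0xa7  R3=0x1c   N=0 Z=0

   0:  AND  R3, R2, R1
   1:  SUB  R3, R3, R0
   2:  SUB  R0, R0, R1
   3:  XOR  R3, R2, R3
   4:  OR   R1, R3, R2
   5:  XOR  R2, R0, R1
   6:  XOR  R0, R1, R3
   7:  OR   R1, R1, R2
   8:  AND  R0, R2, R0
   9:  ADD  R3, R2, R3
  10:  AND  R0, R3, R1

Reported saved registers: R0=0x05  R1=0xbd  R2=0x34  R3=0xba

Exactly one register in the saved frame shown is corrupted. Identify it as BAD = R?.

after  0: R0=0x83 R1=0xf8 R2=0xa7 R3=0xa0  N=1 Z=0
after  1: R0=0x83 R1=0xf8 R2=0xa7 R3=0x1d  N=0 Z=0
after  2: R0=0x8b R1=0xf8 R2=0xa7 R3=0x1d  N=1 Z=0
after  3: R0=0x8b R1=0xf8 R2=0xa7 R3=0xba  N=1 Z=0
after  4: R0=0x8b R1=0xbf R2=0xa7 R3=0xba  N=1 Z=0
after  5: R0=0x8b R1=0xbf R2=0x34 R3=0xba  N=0 Z=0
after  6: R0=0x05 R1=0xbf R2=0x34 R3=0xba  N=0 Z=0
after  7: R0=0x05 R1=0xbf R2=0x34 R3=0xba  N=1 Z=0
-- IRQ taken; context saved, return-PC = 8 --
mismatch: R1: reported 0xbd vs actual 0xbf

BAD = R1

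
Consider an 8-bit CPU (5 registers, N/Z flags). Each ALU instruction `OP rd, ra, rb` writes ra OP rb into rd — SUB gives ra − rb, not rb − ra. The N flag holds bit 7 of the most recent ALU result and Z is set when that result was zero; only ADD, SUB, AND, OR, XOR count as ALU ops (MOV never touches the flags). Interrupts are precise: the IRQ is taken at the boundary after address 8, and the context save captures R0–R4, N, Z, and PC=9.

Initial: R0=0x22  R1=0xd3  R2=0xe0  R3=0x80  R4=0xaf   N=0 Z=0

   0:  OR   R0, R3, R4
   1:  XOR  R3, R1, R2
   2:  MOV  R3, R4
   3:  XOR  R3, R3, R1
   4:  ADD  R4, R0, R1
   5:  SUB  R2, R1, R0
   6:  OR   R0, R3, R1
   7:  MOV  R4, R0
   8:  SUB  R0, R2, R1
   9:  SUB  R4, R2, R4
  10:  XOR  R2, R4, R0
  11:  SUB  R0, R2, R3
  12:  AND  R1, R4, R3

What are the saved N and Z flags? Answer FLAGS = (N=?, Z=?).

FLAGS = (N=0, Z=0)

after  0: R0=0xaf R1=0xd3 R2=0xe0 R3=0x80 R4=0xaf  N=1 Z=0
after  1: R0=0xaf R1=0xd3 R2=0xe0 R3=0x33 R4=0xaf  N=0 Z=0
after  2: R0=0xaf R1=0xd3 R2=0xe0 R3=0xaf R4=0xaf  N=0 Z=0
after  3: R0=0xaf R1=0xd3 R2=0xe0 R3=0x7c R4=0xaf  N=0 Z=0
after  4: R0=0xaf R1=0xd3 R2=0xe0 R3=0x7c R4=0x82  N=1 Z=0
after  5: R0=0xaf R1=0xd3 R2=0x24 R3=0x7c R4=0x82  N=0 Z=0
after  6: R0=0xff R1=0xd3 R2=0x24 R3=0x7c R4=0x82  N=1 Z=0
after  7: R0=0xff R1=0xd3 R2=0x24 R3=0x7c R4=0xff  N=1 Z=0
after  8: R0=0x51 R1=0xd3 R2=0x24 R3=0x7c R4=0xff  N=0 Z=0
-- IRQ taken; context saved, return-PC = 9 --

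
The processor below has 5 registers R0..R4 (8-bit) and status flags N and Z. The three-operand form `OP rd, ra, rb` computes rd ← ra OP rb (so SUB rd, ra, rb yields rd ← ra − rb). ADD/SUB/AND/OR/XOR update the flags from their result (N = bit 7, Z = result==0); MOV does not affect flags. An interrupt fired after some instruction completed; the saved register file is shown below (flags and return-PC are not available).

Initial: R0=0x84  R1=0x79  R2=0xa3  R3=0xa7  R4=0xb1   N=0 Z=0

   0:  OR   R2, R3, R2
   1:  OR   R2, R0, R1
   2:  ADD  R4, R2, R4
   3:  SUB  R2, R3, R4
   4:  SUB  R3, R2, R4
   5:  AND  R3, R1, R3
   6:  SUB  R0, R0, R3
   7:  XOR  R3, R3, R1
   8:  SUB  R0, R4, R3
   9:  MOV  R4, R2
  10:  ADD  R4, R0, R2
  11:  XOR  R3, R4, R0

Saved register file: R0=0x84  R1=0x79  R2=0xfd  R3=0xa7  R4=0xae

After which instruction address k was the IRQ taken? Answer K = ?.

after  0: R0=0x84 R1=0x79 R2=0xa7 R3=0xa7 R4=0xb1  N=1 Z=0
after  1: R0=0x84 R1=0x79 R2=0xfd R3=0xa7 R4=0xb1  N=1 Z=0
after  2: R0=0x84 R1=0x79 R2=0xfd R3=0xa7 R4=0xae  N=1 Z=0
-- IRQ taken; context saved, return-PC = 3 --

K = 2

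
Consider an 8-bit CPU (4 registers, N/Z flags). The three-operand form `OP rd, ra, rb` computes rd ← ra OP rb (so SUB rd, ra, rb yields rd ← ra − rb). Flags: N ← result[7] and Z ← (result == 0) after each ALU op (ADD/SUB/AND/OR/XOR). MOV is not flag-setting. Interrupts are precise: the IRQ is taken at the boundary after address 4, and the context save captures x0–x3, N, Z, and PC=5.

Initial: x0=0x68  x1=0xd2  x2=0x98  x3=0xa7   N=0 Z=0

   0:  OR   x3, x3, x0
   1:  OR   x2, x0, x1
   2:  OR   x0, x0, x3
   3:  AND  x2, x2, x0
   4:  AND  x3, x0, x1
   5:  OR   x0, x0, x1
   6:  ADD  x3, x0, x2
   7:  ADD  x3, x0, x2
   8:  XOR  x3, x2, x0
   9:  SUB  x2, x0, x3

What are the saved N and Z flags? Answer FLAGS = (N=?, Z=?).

after  0: x0=0x68 x1=0xd2 x2=0x98 x3=0xef  N=1 Z=0
after  1: x0=0x68 x1=0xd2 x2=0xfa x3=0xef  N=1 Z=0
after  2: x0=0xef x1=0xd2 x2=0xfa x3=0xef  N=1 Z=0
after  3: x0=0xef x1=0xd2 x2=0xea x3=0xef  N=1 Z=0
after  4: x0=0xef x1=0xd2 x2=0xea x3=0xc2  N=1 Z=0
-- IRQ taken; context saved, return-PC = 5 --

FLAGS = (N=1, Z=0)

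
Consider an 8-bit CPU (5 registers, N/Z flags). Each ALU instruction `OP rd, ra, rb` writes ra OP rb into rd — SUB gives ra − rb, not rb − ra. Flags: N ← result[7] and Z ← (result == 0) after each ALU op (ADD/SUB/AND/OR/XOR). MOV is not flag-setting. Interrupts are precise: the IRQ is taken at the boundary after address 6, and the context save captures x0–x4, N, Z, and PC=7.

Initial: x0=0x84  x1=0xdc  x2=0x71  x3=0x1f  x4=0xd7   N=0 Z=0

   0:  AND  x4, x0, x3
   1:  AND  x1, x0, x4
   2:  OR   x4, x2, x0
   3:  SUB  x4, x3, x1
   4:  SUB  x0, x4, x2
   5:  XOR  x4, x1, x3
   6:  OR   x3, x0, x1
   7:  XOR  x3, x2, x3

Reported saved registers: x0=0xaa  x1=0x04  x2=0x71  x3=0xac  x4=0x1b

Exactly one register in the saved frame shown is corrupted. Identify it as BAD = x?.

after  0: x0=0x84 x1=0xdc x2=0x71 x3=0x1f x4=0x04  N=0 Z=0
after  1: x0=0x84 x1=0x04 x2=0x71 x3=0x1f x4=0x04  N=0 Z=0
after  2: x0=0x84 x1=0x04 x2=0x71 x3=0x1f x4=0xf5  N=1 Z=0
after  3: x0=0x84 x1=0x04 x2=0x71 x3=0x1f x4=0x1b  N=0 Z=0
after  4: x0=0xaa x1=0x04 x2=0x71 x3=0x1f x4=0x1b  N=1 Z=0
after  5: x0=0xaa x1=0x04 x2=0x71 x3=0x1f x4=0x1b  N=0 Z=0
after  6: x0=0xaa x1=0x04 x2=0x71 x3=0xae x4=0x1b  N=1 Z=0
-- IRQ taken; context saved, return-PC = 7 --
mismatch: x3: reported 0xac vs actual 0xae

BAD = x3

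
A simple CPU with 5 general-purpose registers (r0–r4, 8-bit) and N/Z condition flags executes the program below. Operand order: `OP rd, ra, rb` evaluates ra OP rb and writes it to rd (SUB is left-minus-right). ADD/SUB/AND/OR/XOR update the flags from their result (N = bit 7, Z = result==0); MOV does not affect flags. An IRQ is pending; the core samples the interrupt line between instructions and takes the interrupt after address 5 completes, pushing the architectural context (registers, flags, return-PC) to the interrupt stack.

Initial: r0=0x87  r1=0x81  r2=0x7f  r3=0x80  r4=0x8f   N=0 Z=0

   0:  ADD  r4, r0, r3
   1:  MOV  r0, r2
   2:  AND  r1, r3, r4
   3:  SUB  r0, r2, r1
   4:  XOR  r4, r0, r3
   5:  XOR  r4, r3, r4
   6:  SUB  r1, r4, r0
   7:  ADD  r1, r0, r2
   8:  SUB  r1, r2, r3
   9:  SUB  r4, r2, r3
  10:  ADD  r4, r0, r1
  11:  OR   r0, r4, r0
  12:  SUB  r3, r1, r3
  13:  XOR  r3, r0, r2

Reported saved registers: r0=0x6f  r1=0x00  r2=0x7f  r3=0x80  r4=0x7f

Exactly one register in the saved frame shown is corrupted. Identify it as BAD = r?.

BAD = r0

after  0: r0=0x87 r1=0x81 r2=0x7f r3=0x80 r4=0x07  N=0 Z=0
after  1: r0=0x7f r1=0x81 r2=0x7f r3=0x80 r4=0x07  N=0 Z=0
after  2: r0=0x7f r1=0x00 r2=0x7f r3=0x80 r4=0x07  N=0 Z=1
after  3: r0=0x7f r1=0x00 r2=0x7f r3=0x80 r4=0x07  N=0 Z=0
after  4: r0=0x7f r1=0x00 r2=0x7f r3=0x80 r4=0xff  N=1 Z=0
after  5: r0=0x7f r1=0x00 r2=0x7f r3=0x80 r4=0x7f  N=0 Z=0
-- IRQ taken; context saved, return-PC = 6 --
mismatch: r0: reported 0x6f vs actual 0x7f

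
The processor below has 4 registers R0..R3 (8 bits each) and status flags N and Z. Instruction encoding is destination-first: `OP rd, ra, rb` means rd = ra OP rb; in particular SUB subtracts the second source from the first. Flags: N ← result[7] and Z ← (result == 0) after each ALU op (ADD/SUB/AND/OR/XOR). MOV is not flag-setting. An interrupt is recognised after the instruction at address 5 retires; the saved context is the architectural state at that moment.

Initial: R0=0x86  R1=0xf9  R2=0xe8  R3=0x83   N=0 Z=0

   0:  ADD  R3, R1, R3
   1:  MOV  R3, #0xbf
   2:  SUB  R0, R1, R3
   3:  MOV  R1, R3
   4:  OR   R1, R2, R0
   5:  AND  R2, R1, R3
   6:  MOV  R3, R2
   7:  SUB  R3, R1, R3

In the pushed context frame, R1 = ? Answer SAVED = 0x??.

SAVED = 0xfa

after  0: R0=0x86 R1=0xf9 R2=0xe8 R3=0x7c  N=0 Z=0
after  1: R0=0x86 R1=0xf9 R2=0xe8 R3=0xbf  N=0 Z=0
after  2: R0=0x3a R1=0xf9 R2=0xe8 R3=0xbf  N=0 Z=0
after  3: R0=0x3a R1=0xbf R2=0xe8 R3=0xbf  N=0 Z=0
after  4: R0=0x3a R1=0xfa R2=0xe8 R3=0xbf  N=1 Z=0
after  5: R0=0x3a R1=0xfa R2=0xba R3=0xbf  N=1 Z=0
-- IRQ taken; context saved, return-PC = 6 --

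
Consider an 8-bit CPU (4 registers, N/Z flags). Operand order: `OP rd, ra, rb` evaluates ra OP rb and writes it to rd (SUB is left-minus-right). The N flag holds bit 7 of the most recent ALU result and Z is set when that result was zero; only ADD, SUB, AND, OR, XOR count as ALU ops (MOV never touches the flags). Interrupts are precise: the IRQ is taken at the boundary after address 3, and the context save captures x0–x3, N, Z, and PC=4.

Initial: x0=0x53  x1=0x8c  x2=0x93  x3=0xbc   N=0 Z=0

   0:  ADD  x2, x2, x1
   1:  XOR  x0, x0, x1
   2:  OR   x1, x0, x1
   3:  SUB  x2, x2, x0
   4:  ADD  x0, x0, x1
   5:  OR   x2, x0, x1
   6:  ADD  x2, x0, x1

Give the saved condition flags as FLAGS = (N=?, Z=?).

after  0: x0=0x53 x1=0x8c x2=0x1f x3=0xbc  N=0 Z=0
after  1: x0=0xdf x1=0x8c x2=0x1f x3=0xbc  N=1 Z=0
after  2: x0=0xdf x1=0xdf x2=0x1f x3=0xbc  N=1 Z=0
after  3: x0=0xdf x1=0xdf x2=0x40 x3=0xbc  N=0 Z=0
-- IRQ taken; context saved, return-PC = 4 --

FLAGS = (N=0, Z=0)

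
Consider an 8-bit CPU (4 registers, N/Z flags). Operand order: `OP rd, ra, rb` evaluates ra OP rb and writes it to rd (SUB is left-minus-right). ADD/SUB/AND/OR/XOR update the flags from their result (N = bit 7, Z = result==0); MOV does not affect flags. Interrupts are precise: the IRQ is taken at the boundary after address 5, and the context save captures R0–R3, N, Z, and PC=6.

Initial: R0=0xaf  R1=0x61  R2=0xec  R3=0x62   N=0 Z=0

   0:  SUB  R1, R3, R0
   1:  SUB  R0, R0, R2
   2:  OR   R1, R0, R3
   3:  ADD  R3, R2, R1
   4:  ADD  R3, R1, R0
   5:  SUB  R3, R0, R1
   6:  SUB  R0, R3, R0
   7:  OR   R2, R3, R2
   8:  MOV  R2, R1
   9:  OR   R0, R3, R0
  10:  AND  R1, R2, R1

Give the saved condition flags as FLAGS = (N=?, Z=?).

after  0: R0=0xaf R1=0xb3 R2=0xec R3=0x62  N=1 Z=0
after  1: R0=0xc3 R1=0xb3 R2=0xec R3=0x62  N=1 Z=0
after  2: R0=0xc3 R1=0xe3 R2=0xec R3=0x62  N=1 Z=0
after  3: R0=0xc3 R1=0xe3 R2=0xec R3=0xcf  N=1 Z=0
after  4: R0=0xc3 R1=0xe3 R2=0xec R3=0xa6  N=1 Z=0
after  5: R0=0xc3 R1=0xe3 R2=0xec R3=0xe0  N=1 Z=0
-- IRQ taken; context saved, return-PC = 6 --

FLAGS = (N=1, Z=0)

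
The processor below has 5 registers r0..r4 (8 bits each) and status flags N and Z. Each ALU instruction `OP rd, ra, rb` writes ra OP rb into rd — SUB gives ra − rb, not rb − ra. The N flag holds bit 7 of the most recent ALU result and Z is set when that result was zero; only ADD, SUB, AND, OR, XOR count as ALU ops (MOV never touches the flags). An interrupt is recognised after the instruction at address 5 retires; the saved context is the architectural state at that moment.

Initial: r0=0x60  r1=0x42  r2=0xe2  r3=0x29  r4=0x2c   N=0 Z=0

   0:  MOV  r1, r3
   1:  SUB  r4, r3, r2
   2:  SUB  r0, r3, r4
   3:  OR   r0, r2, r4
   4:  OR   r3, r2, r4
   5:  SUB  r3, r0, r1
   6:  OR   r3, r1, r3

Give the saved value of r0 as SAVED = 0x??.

SAVED = 0xe7

after  0: r0=0x60 r1=0x29 r2=0xe2 r3=0x29 r4=0x2c  N=0 Z=0
after  1: r0=0x60 r1=0x29 r2=0xe2 r3=0x29 r4=0x47  N=0 Z=0
after  2: r0=0xe2 r1=0x29 r2=0xe2 r3=0x29 r4=0x47  N=1 Z=0
after  3: r0=0xe7 r1=0x29 r2=0xe2 r3=0x29 r4=0x47  N=1 Z=0
after  4: r0=0xe7 r1=0x29 r2=0xe2 r3=0xe7 r4=0x47  N=1 Z=0
after  5: r0=0xe7 r1=0x29 r2=0xe2 r3=0xbe r4=0x47  N=1 Z=0
-- IRQ taken; context saved, return-PC = 6 --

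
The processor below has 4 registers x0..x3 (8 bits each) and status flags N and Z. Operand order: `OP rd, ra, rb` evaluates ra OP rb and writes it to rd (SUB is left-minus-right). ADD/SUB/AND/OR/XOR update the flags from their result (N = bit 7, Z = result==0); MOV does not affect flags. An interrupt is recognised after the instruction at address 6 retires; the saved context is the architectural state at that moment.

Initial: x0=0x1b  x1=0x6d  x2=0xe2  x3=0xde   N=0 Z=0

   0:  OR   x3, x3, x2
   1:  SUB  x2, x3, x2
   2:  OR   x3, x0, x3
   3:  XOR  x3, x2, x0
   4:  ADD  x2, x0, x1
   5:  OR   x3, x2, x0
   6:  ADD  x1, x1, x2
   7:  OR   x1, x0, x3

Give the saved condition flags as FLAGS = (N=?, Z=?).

FLAGS = (N=1, Z=0)

after  0: x0=0x1b x1=0x6d x2=0xe2 x3=0xfe  N=1 Z=0
after  1: x0=0x1b x1=0x6d x2=0x1c x3=0xfe  N=0 Z=0
after  2: x0=0x1b x1=0x6d x2=0x1c x3=0xff  N=1 Z=0
after  3: x0=0x1b x1=0x6d x2=0x1c x3=0x07  N=0 Z=0
after  4: x0=0x1b x1=0x6d x2=0x88 x3=0x07  N=1 Z=0
after  5: x0=0x1b x1=0x6d x2=0x88 x3=0x9b  N=1 Z=0
after  6: x0=0x1b x1=0xf5 x2=0x88 x3=0x9b  N=1 Z=0
-- IRQ taken; context saved, return-PC = 7 --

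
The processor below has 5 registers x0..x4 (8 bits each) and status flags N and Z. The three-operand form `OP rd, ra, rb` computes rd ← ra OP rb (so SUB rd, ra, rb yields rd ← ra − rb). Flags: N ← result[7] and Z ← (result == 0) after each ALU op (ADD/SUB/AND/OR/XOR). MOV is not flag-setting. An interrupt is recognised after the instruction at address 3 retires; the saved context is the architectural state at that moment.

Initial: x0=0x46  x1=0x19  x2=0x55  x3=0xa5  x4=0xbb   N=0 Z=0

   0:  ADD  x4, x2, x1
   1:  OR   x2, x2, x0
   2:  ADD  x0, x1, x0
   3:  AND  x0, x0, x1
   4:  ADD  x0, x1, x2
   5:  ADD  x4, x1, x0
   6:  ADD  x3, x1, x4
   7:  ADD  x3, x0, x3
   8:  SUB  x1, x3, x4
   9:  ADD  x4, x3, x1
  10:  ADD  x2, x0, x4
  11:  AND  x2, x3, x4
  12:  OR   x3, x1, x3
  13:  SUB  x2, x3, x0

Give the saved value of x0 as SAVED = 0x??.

SAVED = 0x19

after  0: x0=0x46 x1=0x19 x2=0x55 x3=0xa5 x4=0x6e  N=0 Z=0
after  1: x0=0x46 x1=0x19 x2=0x57 x3=0xa5 x4=0x6e  N=0 Z=0
after  2: x0=0x5f x1=0x19 x2=0x57 x3=0xa5 x4=0x6e  N=0 Z=0
after  3: x0=0x19 x1=0x19 x2=0x57 x3=0xa5 x4=0x6e  N=0 Z=0
-- IRQ taken; context saved, return-PC = 4 --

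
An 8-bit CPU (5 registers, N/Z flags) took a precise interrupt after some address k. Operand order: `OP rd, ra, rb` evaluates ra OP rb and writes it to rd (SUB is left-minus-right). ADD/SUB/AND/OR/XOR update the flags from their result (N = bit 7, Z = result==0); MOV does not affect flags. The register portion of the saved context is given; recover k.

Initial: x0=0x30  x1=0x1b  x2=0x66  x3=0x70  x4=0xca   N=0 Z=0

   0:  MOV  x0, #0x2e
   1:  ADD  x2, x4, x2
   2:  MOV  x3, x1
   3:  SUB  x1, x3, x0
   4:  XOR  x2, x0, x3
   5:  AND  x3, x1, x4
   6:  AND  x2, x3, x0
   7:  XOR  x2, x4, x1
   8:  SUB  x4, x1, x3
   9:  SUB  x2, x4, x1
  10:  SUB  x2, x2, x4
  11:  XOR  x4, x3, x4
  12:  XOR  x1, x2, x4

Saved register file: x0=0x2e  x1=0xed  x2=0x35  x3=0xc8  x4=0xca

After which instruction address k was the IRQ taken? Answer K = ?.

after  0: x0=0x2e x1=0x1b x2=0x66 x3=0x70 x4=0xca  N=0 Z=0
after  1: x0=0x2e x1=0x1b x2=0x30 x3=0x70 x4=0xca  N=0 Z=0
after  2: x0=0x2e x1=0x1b x2=0x30 x3=0x1b x4=0xca  N=0 Z=0
after  3: x0=0x2e x1=0xed x2=0x30 x3=0x1b x4=0xca  N=1 Z=0
after  4: x0=0x2e x1=0xed x2=0x35 x3=0x1b x4=0xca  N=0 Z=0
after  5: x0=0x2e x1=0xed x2=0x35 x3=0xc8 x4=0xca  N=1 Z=0
-- IRQ taken; context saved, return-PC = 6 --

K = 5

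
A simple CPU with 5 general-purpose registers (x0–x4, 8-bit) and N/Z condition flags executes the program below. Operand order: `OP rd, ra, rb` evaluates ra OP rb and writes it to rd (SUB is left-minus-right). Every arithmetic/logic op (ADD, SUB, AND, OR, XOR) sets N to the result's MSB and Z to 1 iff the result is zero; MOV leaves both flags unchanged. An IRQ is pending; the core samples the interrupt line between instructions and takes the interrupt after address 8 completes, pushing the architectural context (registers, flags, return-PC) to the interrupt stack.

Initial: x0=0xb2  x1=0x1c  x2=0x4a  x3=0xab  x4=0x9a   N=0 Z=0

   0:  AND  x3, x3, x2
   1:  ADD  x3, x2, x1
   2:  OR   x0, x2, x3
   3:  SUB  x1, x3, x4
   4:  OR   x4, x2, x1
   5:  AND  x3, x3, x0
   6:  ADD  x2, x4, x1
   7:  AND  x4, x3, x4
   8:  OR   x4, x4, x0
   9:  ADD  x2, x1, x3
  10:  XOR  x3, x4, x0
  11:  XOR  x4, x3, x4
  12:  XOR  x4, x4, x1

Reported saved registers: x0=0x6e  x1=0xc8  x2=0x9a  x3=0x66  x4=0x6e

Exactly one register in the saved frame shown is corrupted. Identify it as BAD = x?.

after  0: x0=0xb2 x1=0x1c x2=0x4a x3=0x0a x4=0x9a  N=0 Z=0
after  1: x0=0xb2 x1=0x1c x2=0x4a x3=0x66 x4=0x9a  N=0 Z=0
after  2: x0=0x6e x1=0x1c x2=0x4a x3=0x66 x4=0x9a  N=0 Z=0
after  3: x0=0x6e x1=0xcc x2=0x4a x3=0x66 x4=0x9a  N=1 Z=0
after  4: x0=0x6e x1=0xcc x2=0x4a x3=0x66 x4=0xce  N=1 Z=0
after  5: x0=0x6e x1=0xcc x2=0x4a x3=0x66 x4=0xce  N=0 Z=0
after  6: x0=0x6e x1=0xcc x2=0x9a x3=0x66 x4=0xce  N=1 Z=0
after  7: x0=0x6e x1=0xcc x2=0x9a x3=0x66 x4=0x46  N=0 Z=0
after  8: x0=0x6e x1=0xcc x2=0x9a x3=0x66 x4=0x6e  N=0 Z=0
-- IRQ taken; context saved, return-PC = 9 --
mismatch: x1: reported 0xc8 vs actual 0xcc

BAD = x1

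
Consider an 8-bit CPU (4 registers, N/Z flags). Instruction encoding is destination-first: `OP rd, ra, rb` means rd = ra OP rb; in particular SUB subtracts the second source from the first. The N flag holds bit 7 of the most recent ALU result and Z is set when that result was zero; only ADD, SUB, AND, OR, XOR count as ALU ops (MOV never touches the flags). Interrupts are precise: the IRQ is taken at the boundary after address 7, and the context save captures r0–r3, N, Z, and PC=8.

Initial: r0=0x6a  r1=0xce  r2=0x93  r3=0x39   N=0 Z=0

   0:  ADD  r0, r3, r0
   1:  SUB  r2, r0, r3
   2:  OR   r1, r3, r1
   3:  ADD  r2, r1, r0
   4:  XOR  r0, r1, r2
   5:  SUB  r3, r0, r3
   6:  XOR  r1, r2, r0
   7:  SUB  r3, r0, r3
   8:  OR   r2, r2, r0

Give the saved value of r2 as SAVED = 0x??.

after  0: r0=0xa3 r1=0xce r2=0x93 r3=0x39  N=1 Z=0
after  1: r0=0xa3 r1=0xce r2=0x6a r3=0x39  N=0 Z=0
after  2: r0=0xa3 r1=0xff r2=0x6a r3=0x39  N=1 Z=0
after  3: r0=0xa3 r1=0xff r2=0xa2 r3=0x39  N=1 Z=0
after  4: r0=0x5d r1=0xff r2=0xa2 r3=0x39  N=0 Z=0
after  5: r0=0x5d r1=0xff r2=0xa2 r3=0x24  N=0 Z=0
after  6: r0=0x5d r1=0xff r2=0xa2 r3=0x24  N=1 Z=0
after  7: r0=0x5d r1=0xff r2=0xa2 r3=0x39  N=0 Z=0
-- IRQ taken; context saved, return-PC = 8 --

SAVED = 0xa2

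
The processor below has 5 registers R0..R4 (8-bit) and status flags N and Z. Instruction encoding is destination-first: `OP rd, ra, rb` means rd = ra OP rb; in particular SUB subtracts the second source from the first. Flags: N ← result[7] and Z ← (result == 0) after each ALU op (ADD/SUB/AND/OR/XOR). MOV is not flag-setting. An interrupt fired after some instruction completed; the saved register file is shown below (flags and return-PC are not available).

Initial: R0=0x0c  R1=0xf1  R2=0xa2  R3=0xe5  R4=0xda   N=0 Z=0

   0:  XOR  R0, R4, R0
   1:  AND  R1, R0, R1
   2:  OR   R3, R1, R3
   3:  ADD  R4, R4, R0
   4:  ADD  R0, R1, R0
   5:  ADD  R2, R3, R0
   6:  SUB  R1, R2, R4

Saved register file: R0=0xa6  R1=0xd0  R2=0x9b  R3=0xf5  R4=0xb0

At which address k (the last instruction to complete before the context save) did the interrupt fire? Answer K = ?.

K = 5

after  0: R0=0xd6 R1=0xf1 R2=0xa2 R3=0xe5 R4=0xda  N=1 Z=0
after  1: R0=0xd6 R1=0xd0 R2=0xa2 R3=0xe5 R4=0xda  N=1 Z=0
after  2: R0=0xd6 R1=0xd0 R2=0xa2 R3=0xf5 R4=0xda  N=1 Z=0
after  3: R0=0xd6 R1=0xd0 R2=0xa2 R3=0xf5 R4=0xb0  N=1 Z=0
after  4: R0=0xa6 R1=0xd0 R2=0xa2 R3=0xf5 R4=0xb0  N=1 Z=0
after  5: R0=0xa6 R1=0xd0 R2=0x9b R3=0xf5 R4=0xb0  N=1 Z=0
-- IRQ taken; context saved, return-PC = 6 --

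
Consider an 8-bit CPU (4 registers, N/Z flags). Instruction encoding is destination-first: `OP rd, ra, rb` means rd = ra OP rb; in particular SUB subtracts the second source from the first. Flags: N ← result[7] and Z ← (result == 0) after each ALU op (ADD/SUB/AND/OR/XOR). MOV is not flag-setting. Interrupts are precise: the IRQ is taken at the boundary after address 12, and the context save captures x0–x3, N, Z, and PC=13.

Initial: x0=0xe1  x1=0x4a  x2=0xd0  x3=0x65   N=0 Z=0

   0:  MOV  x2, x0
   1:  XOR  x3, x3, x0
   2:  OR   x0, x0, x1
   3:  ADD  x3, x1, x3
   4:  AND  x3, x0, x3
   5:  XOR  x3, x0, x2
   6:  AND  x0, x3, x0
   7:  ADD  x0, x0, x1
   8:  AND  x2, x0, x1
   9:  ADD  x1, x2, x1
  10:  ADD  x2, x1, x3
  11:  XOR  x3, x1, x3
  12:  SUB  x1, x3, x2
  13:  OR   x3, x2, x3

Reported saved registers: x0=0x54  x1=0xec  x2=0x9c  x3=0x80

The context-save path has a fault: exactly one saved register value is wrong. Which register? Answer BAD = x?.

BAD = x2

after  0: x0=0xe1 x1=0x4a x2=0xe1 x3=0x65  N=0 Z=0
after  1: x0=0xe1 x1=0x4a x2=0xe1 x3=0x84  N=1 Z=0
after  2: x0=0xeb x1=0x4a x2=0xe1 x3=0x84  N=1 Z=0
after  3: x0=0xeb x1=0x4a x2=0xe1 x3=0xce  N=1 Z=0
after  4: x0=0xeb x1=0x4a x2=0xe1 x3=0xca  N=1 Z=0
after  5: x0=0xeb x1=0x4a x2=0xe1 x3=0x0a  N=0 Z=0
after  6: x0=0x0a x1=0x4a x2=0xe1 x3=0x0a  N=0 Z=0
after  7: x0=0x54 x1=0x4a x2=0xe1 x3=0x0a  N=0 Z=0
after  8: x0=0x54 x1=0x4a x2=0x40 x3=0x0a  N=0 Z=0
after  9: x0=0x54 x1=0x8a x2=0x40 x3=0x0a  N=1 Z=0
after 10: x0=0x54 x1=0x8a x2=0x94 x3=0x0a  N=1 Z=0
after 11: x0=0x54 x1=0x8a x2=0x94 x3=0x80  N=1 Z=0
after 12: x0=0x54 x1=0xec x2=0x94 x3=0x80  N=1 Z=0
-- IRQ taken; context saved, return-PC = 13 --
mismatch: x2: reported 0x9c vs actual 0x94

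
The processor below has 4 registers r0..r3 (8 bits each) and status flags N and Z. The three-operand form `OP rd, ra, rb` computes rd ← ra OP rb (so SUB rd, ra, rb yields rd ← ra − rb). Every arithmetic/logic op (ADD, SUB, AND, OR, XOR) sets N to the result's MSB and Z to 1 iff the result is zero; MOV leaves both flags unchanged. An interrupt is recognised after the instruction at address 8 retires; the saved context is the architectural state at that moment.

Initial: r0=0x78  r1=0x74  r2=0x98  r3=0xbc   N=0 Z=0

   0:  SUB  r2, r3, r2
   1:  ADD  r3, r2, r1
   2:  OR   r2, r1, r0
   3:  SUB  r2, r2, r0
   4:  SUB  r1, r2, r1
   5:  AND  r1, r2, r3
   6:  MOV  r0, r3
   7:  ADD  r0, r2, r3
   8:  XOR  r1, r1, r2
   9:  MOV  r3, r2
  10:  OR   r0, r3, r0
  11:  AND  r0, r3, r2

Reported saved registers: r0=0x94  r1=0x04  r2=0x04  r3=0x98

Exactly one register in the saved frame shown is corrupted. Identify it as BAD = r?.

after  0: r0=0x78 r1=0x74 r2=0x24 r3=0xbc  N=0 Z=0
after  1: r0=0x78 r1=0x74 r2=0x24 r3=0x98  N=1 Z=0
after  2: r0=0x78 r1=0x74 r2=0x7c r3=0x98  N=0 Z=0
after  3: r0=0x78 r1=0x74 r2=0x04 r3=0x98  N=0 Z=0
after  4: r0=0x78 r1=0x90 r2=0x04 r3=0x98  N=1 Z=0
after  5: r0=0x78 r1=0x00 r2=0x04 r3=0x98  N=0 Z=1
after  6: r0=0x98 r1=0x00 r2=0x04 r3=0x98  N=0 Z=1
after  7: r0=0x9c r1=0x00 r2=0x04 r3=0x98  N=1 Z=0
after  8: r0=0x9c r1=0x04 r2=0x04 r3=0x98  N=0 Z=0
-- IRQ taken; context saved, return-PC = 9 --
mismatch: r0: reported 0x94 vs actual 0x9c

BAD = r0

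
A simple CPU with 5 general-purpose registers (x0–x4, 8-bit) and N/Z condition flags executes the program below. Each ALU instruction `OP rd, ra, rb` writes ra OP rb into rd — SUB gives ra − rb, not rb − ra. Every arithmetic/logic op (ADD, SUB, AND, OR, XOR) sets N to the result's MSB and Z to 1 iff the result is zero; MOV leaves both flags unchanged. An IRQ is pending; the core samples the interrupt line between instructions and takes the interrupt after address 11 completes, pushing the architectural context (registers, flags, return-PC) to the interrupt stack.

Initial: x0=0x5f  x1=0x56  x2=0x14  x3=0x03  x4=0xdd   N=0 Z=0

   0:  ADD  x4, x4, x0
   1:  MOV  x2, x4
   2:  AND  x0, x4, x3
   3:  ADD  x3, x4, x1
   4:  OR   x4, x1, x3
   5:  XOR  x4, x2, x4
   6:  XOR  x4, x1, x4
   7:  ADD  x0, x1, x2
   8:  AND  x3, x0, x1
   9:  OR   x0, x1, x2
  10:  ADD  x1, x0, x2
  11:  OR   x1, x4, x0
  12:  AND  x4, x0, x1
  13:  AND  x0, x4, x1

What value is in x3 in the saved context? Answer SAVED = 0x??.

after  0: x0=0x5f x1=0x56 x2=0x14 x3=0x03 x4=0x3c  N=0 Z=0
after  1: x0=0x5f x1=0x56 x2=0x3c x3=0x03 x4=0x3c  N=0 Z=0
after  2: x0=0x00 x1=0x56 x2=0x3c x3=0x03 x4=0x3c  N=0 Z=1
after  3: x0=0x00 x1=0x56 x2=0x3c x3=0x92 x4=0x3c  N=1 Z=0
after  4: x0=0x00 x1=0x56 x2=0x3c x3=0x92 x4=0xd6  N=1 Z=0
after  5: x0=0x00 x1=0x56 x2=0x3c x3=0x92 x4=0xea  N=1 Z=0
after  6: x0=0x00 x1=0x56 x2=0x3c x3=0x92 x4=0xbc  N=1 Z=0
after  7: x0=0x92 x1=0x56 x2=0x3c x3=0x92 x4=0xbc  N=1 Z=0
after  8: x0=0x92 x1=0x56 x2=0x3c x3=0x12 x4=0xbc  N=0 Z=0
after  9: x0=0x7e x1=0x56 x2=0x3c x3=0x12 x4=0xbc  N=0 Z=0
after 10: x0=0x7e x1=0xba x2=0x3c x3=0x12 x4=0xbc  N=1 Z=0
after 11: x0=0x7e x1=0xfe x2=0x3c x3=0x12 x4=0xbc  N=1 Z=0
-- IRQ taken; context saved, return-PC = 12 --

SAVED = 0x12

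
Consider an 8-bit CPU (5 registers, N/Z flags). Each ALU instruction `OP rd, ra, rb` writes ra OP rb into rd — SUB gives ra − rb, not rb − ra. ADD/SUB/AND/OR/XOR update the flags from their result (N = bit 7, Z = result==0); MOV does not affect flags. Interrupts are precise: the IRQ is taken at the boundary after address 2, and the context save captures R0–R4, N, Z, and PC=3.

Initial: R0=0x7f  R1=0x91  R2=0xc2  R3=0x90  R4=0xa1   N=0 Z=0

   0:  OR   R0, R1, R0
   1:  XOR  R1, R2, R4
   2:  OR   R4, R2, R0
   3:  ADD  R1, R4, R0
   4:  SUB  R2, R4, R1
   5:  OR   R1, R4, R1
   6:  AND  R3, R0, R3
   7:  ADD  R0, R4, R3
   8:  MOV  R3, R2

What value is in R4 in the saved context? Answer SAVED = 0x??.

after  0: R0=0xff R1=0x91 R2=0xc2 R3=0x90 R4=0xa1  N=1 Z=0
after  1: R0=0xff R1=0x63 R2=0xc2 R3=0x90 R4=0xa1  N=0 Z=0
after  2: R0=0xff R1=0x63 R2=0xc2 R3=0x90 R4=0xff  N=1 Z=0
-- IRQ taken; context saved, return-PC = 3 --

SAVED = 0xff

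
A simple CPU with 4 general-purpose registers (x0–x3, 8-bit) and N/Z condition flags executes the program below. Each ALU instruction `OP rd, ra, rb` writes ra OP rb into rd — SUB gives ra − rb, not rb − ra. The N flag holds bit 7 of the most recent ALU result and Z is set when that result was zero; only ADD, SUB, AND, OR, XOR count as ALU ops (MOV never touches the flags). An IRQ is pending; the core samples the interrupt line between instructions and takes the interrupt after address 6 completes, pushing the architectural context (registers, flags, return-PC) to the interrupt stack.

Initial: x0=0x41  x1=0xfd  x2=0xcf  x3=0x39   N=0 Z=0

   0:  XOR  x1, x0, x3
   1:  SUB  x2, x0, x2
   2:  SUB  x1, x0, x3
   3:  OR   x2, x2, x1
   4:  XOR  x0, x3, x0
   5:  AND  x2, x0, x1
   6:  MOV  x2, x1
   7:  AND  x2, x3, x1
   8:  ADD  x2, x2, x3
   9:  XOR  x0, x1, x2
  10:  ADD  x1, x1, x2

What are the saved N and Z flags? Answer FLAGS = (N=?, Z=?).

FLAGS = (N=0, Z=0)

after  0: x0=0x41 x1=0x78 x2=0xcf x3=0x39  N=0 Z=0
after  1: x0=0x41 x1=0x78 x2=0x72 x3=0x39  N=0 Z=0
after  2: x0=0x41 x1=0x08 x2=0x72 x3=0x39  N=0 Z=0
after  3: x0=0x41 x1=0x08 x2=0x7a x3=0x39  N=0 Z=0
after  4: x0=0x78 x1=0x08 x2=0x7a x3=0x39  N=0 Z=0
after  5: x0=0x78 x1=0x08 x2=0x08 x3=0x39  N=0 Z=0
after  6: x0=0x78 x1=0x08 x2=0x08 x3=0x39  N=0 Z=0
-- IRQ taken; context saved, return-PC = 7 --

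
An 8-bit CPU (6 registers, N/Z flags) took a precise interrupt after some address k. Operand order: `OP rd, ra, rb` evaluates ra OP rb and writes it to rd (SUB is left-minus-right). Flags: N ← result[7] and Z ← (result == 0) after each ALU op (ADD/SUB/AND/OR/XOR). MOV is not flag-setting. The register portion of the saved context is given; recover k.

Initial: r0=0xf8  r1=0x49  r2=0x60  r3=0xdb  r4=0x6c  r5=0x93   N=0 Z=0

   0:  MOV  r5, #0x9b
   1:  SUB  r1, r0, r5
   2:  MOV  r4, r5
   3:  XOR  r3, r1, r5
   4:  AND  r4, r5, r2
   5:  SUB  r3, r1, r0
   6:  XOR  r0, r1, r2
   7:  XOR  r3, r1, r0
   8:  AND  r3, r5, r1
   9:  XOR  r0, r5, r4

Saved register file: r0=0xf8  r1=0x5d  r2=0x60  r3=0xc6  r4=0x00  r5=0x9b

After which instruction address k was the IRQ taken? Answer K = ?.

K = 4

after  0: r0=0xf8 r1=0x49 r2=0x60 r3=0xdb r4=0x6c r5=0x9b  N=0 Z=0
after  1: r0=0xf8 r1=0x5d r2=0x60 r3=0xdb r4=0x6c r5=0x9b  N=0 Z=0
after  2: r0=0xf8 r1=0x5d r2=0x60 r3=0xdb r4=0x9b r5=0x9b  N=0 Z=0
after  3: r0=0xf8 r1=0x5d r2=0x60 r3=0xc6 r4=0x9b r5=0x9b  N=1 Z=0
after  4: r0=0xf8 r1=0x5d r2=0x60 r3=0xc6 r4=0x00 r5=0x9b  N=0 Z=1
-- IRQ taken; context saved, return-PC = 5 --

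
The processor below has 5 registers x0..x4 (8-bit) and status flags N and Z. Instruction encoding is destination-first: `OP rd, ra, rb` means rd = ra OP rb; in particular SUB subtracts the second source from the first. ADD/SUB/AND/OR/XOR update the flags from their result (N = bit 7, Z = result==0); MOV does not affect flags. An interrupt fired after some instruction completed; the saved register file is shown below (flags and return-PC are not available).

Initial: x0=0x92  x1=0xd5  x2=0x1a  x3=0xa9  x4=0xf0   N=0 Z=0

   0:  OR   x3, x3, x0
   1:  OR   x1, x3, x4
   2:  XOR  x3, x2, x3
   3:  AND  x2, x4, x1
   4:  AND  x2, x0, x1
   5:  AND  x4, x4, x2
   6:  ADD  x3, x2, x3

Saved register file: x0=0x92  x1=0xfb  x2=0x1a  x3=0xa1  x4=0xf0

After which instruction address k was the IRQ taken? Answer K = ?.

K = 2

after  0: x0=0x92 x1=0xd5 x2=0x1a x3=0xbb x4=0xf0  N=1 Z=0
after  1: x0=0x92 x1=0xfb x2=0x1a x3=0xbb x4=0xf0  N=1 Z=0
after  2: x0=0x92 x1=0xfb x2=0x1a x3=0xa1 x4=0xf0  N=1 Z=0
-- IRQ taken; context saved, return-PC = 3 --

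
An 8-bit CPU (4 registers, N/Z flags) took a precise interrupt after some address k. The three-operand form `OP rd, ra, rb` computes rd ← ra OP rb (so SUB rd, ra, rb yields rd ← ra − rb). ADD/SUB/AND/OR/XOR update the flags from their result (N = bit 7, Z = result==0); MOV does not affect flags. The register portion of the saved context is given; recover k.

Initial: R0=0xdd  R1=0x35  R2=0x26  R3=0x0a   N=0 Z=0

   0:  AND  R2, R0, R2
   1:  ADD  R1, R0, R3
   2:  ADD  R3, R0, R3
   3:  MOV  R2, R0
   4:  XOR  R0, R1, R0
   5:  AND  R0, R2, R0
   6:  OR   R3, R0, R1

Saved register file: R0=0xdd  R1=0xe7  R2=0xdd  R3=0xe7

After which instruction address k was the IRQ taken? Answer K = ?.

after  0: R0=0xdd R1=0x35 R2=0x04 R3=0x0a  N=0 Z=0
after  1: R0=0xdd R1=0xe7 R2=0x04 R3=0x0a  N=1 Z=0
after  2: R0=0xdd R1=0xe7 R2=0x04 R3=0xe7  N=1 Z=0
after  3: R0=0xdd R1=0xe7 R2=0xdd R3=0xe7  N=1 Z=0
-- IRQ taken; context saved, return-PC = 4 --

K = 3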